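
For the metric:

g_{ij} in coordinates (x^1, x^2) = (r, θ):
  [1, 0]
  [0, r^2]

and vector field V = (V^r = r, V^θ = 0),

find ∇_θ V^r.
Non-zero Christoffel symbols:
Γ^r_{θ θ} = -r
Γ^θ_{r θ} = 1/r
∇_θ V^r = ∂_θ V^r + Γ^r_{θ j} V^j
  = (0) + (0)(r) + (-r)(0)
  = 0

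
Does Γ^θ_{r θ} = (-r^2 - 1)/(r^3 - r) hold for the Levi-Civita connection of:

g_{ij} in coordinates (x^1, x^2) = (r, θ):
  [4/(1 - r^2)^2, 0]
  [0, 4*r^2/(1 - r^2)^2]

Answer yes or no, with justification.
Γ^θ_{r θ} = (1/2) g^{θθ} (∂_r g_{θθ} + ∂_θ g_{θr} - ∂_θ g_{rθ}) = (1/2)((1 - r^2)^2/(4*r^2))((-8*(r^3 + r)/(r^2 - 1)^3) + (0) - (0)) = (-r^2 - 1)/(r^3 - r)
This equals the proposed value (-r^2 - 1)/(r^3 - r).
Yes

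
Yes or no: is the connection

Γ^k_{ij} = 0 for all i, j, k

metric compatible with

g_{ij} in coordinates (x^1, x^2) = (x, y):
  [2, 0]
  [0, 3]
Using ∇_k g_{ij} = ∂_k g_{ij} - Γ^m_{ki} g_{mj} - Γ^m_{kj} g_{im}:
e.g. ∇_y g_{xx} = (0) - (0) - (0) = 0
Every component ∇_k g_{ij} vanishes: the connection is metric compatible.
Yes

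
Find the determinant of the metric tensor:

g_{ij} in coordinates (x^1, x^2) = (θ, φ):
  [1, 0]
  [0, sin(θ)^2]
For a 2×2 metric: det(g) = g_{11}·g_{22} - g_{12}·g_{21}
= (1)·(sin(θ)^2) - (0)·(0)
= sin(θ)^2 - 0
det(g) = sin(θ)^2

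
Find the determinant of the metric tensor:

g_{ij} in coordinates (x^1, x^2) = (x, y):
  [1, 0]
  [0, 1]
For a 2×2 metric: det(g) = g_{11}·g_{22} - g_{12}·g_{21}
= (1)·(1) - (0)·(0)
= 1 - 0
det(g) = 1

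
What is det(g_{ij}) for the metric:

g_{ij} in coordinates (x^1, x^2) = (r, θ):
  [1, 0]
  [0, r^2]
For a 2×2 metric: det(g) = g_{11}·g_{22} - g_{12}·g_{21}
= (1)·(r^2) - (0)·(0)
= r^2 - 0
det(g) = r^2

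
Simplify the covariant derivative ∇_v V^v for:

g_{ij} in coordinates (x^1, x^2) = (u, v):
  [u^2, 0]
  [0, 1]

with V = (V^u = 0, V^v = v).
Non-zero Christoffel symbols:
Γ^u_{u u} = 1/u
∇_v V^v = ∂_v V^v + Γ^v_{v j} V^j
  = (1) + (0)(0) + (0)(v)
  = 1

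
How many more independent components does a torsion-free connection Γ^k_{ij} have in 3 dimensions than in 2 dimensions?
Independent components in n dimensions: n × n(n+1)/2 = n^2(n+1)/2.
3D: 3 × 6 = 18
2D: 2 × 3 = 6
Difference = 18 - 6 = 12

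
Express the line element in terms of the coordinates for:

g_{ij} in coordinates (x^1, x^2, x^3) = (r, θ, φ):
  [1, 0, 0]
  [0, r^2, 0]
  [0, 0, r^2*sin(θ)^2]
ds^2 = g_{ij} dx^i dx^j; only the non-zero components contribute.
ds^2 = dr^2 + r^2 dθ^2 + r^2*sin(θ)^2 dφ^2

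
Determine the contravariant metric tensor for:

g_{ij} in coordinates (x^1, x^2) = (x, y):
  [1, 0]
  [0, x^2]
The metric is diagonal, so g^{ij} is diagonal with entries 1/g_{ii}: diag(1, 1/(x^2)).
g^{ij}:
  [1, 0]
  [0, 1/x^2]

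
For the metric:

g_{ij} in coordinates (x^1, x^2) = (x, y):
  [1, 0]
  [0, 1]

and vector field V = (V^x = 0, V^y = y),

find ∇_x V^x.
All Christoffel symbols are zero.
∇_x V^x = ∂_x V^x + Γ^x_{x j} V^j
  = (0) + (0)(0) + (0)(y)
  = 0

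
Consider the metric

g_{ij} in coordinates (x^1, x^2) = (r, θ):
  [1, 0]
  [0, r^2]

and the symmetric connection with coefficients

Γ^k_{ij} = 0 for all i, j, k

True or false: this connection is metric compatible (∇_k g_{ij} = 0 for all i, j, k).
Using ∇_k g_{ij} = ∂_k g_{ij} - Γ^m_{ki} g_{mj} - Γ^m_{kj} g_{im}:
∇_r g_{θθ} = (2*r) - (0) - (0) = 2*r ≠ 0
So the connection is not metric compatible (it is not the Levi-Civita connection).
False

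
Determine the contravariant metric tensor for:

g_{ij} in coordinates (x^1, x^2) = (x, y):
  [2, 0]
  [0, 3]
The metric is diagonal, so g^{ij} is diagonal with entries 1/g_{ii}: diag(1/2, 1/3).
g^{ij}:
  [1/2, 0]
  [0, 1/3]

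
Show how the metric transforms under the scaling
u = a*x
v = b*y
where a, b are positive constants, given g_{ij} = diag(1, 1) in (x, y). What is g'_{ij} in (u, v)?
Invert the transformation: x = u/a, y = v/b
g'_{ij} = (∂x^k/∂x'^i)(∂x^l/∂x'^j) g_{kl}; with g_{kl} = δ_{kl} this is Σ_k (∂x^k/∂x'^i)(∂x^k/∂x'^j).
Jacobian: ∂x/∂u = 1/a, ∂x/∂v = 0, ∂y/∂u = 0, ∂y/∂v = 1/b
g'_{uu} = (1/a)(1/a) + (0)(0) = 1/a^2
g'_{uv} = (1/a)(0) + (0)(1/b) = 0
g'_{vv} = (0)(0) + (1/b)(1/b) = 1/b^2
g'_{ij} = diag(1/a^2, 1/b^2)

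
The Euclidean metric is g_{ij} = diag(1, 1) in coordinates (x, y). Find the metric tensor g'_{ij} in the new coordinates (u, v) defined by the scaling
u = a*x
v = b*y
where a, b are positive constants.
Invert the transformation: x = u/a, y = v/b
g'_{ij} = (∂x^k/∂x'^i)(∂x^l/∂x'^j) g_{kl}; with g_{kl} = δ_{kl} this is Σ_k (∂x^k/∂x'^i)(∂x^k/∂x'^j).
Jacobian: ∂x/∂u = 1/a, ∂x/∂v = 0, ∂y/∂u = 0, ∂y/∂v = 1/b
g'_{uu} = (1/a)(1/a) + (0)(0) = 1/a^2
g'_{uv} = (1/a)(0) + (0)(1/b) = 0
g'_{vv} = (0)(0) + (1/b)(1/b) = 1/b^2
g'_{ij} = diag(1/a^2, 1/b^2)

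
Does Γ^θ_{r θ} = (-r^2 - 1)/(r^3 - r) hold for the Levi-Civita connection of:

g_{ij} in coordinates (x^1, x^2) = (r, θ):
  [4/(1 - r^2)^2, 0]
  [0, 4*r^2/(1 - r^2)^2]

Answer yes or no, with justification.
Γ^θ_{r θ} = (1/2) g^{θθ} (∂_r g_{θθ} + ∂_θ g_{θr} - ∂_θ g_{rθ}) = (1/2)((1 - r^2)^2/(4*r^2))((-8*(r^3 + r)/(r^2 - 1)^3) + (0) - (0)) = (-r^2 - 1)/(r^3 - r)
This equals the proposed value (-r^2 - 1)/(r^3 - r).
Yes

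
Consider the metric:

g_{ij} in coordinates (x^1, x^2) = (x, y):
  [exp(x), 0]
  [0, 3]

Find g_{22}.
With x^1 = x, x^2 = y, g_{22} = g_{yy} is the row-2, column-2 entry of the matrix.
g_{22} = 3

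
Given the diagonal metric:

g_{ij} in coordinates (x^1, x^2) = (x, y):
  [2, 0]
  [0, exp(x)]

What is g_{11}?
With x^1 = x, x^2 = y, g_{11} = g_{xx} is the row-1, column-1 entry of the matrix.
g_{11} = 2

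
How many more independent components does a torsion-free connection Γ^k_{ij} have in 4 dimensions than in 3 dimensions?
Independent components in n dimensions: n × n(n+1)/2 = n^2(n+1)/2.
4D: 4 × 10 = 40
3D: 3 × 6 = 18
Difference = 40 - 18 = 22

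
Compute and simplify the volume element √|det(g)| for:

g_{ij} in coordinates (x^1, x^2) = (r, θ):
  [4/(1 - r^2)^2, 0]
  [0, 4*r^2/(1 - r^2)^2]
det(g) = 16*r^2/(1 - r^2)^4
√|det(g)| = 4*r/(r^2 - 1)^2
Volume element: dV = 4*r/(r^2 - 1)^2 dr dθ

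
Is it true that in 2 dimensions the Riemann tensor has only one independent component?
The number of independent components is n^2(n^2-1)/12 = 4·3/12 = 1 for n = 2 (e.g. R_{1212}).
Yes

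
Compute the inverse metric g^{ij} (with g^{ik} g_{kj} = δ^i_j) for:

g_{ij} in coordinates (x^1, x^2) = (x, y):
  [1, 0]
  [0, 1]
The metric is diagonal, so g^{ij} is diagonal with entries 1/g_{ii}: diag(1, 1).
g^{ij}:
  [1, 0]
  [0, 1]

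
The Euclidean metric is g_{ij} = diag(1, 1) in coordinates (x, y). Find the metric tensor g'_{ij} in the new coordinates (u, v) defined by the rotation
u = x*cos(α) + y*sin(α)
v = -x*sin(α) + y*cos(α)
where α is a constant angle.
Invert the transformation: x = u*cos(α) - v*sin(α), y = u*sin(α) + v*cos(α)
g'_{ij} = (∂x^k/∂x'^i)(∂x^l/∂x'^j) g_{kl}; with g_{kl} = δ_{kl} this is Σ_k (∂x^k/∂x'^i)(∂x^k/∂x'^j).
Jacobian: ∂x/∂u = cos(α), ∂x/∂v = -sin(α), ∂y/∂u = sin(α), ∂y/∂v = cos(α)
g'_{uu} = (cos(α))(cos(α)) + (sin(α))(sin(α)) = 1
g'_{uv} = (cos(α))(-sin(α)) + (sin(α))(cos(α)) = 0
g'_{vv} = (-sin(α))(-sin(α)) + (cos(α))(cos(α)) = 1
g'_{ij} = diag(1, 1)
The Euclidean metric is invariant under rotations.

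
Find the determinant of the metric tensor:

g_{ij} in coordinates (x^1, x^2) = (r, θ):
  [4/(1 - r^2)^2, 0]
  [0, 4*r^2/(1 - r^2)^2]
For a 2×2 metric: det(g) = g_{11}·g_{22} - g_{12}·g_{21}
= (4/(1 - r^2)^2)·(4*r^2/(1 - r^2)^2) - (0)·(0)
= 16*r^2/(1 - r^2)^4 - 0
det(g) = 16*r^2/(1 - r^2)^4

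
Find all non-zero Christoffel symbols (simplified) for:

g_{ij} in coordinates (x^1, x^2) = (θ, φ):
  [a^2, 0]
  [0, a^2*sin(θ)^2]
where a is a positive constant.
Using Γ^k_{ij} = (1/2) g^{km} (∂_i g_{mj} + ∂_j g_{mi} - ∂_m g_{ij}); the metric is diagonal, so only the m = k term contributes.
Non-zero symbols (using the symmetry Γ^k_{ij} = Γ^k_{ji}):
Γ^θ_{φ φ} = (1/2) g^{θθ} (∂_φ g_{θφ} + ∂_φ g_{θφ} - ∂_θ g_{φφ}) = (1/2)(1/a^2)((0) + (0) - (a^2*sin(2*θ))) = -sin(2*θ)/2
Γ^φ_{θ φ} = (1/2) g^{φφ} (∂_θ g_{φφ} + ∂_φ g_{φθ} - ∂_φ g_{θφ}) = (1/2)(1/(a^2*sin(θ)^2))((a^2*sin(2*θ)) + (0) - (0)) = 1/tan(θ)
All other Christoffel symbols are zero.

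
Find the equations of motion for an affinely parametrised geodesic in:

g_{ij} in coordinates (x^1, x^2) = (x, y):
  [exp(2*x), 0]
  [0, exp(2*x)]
Geodesic equation: d^2x^k/dλ^2 + Γ^k_{ij} (dx^i/dλ)(dx^j/dλ) = 0.
Non-zero Christoffel symbols:
Γ^x_{x x} = 1
Γ^x_{y y} = -1
Γ^y_{x y} = 1
Substituting (the symmetric pair Γ^k_{ij}, Γ^k_{ji} combines into a factor 2):
d^2x/dλ^2 + (dx/dλ)^2 - (dy/dλ)^2 = 0
d^2y/dλ^2 + 2 (dx/dλ)(dy/dλ) = 0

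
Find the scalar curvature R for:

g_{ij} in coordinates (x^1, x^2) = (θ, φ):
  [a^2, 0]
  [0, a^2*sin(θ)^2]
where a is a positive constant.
Non-zero Christoffel symbols (Γ^k_{ij} = Γ^k_{ji}):
Γ^θ_{φ φ} = -sin(2*θ)/2
Γ^φ_{θ φ} = 1/tan(θ)
Ricci tensor (R_{ij} = R^k_{ikj}): R_{θθ} = 1, R_{θφ} = 0, R_{φφ} = sin(θ)^2
Inverse metric: g^{θθ} = 1/a^2, g^{φφ} = 1/(a^2*sin(θ)^2)
R = g^{ij} R_{ij} = (1/a^2)(1) + (1/(a^2*sin(θ)^2))(sin(θ)^2) = 2/a^2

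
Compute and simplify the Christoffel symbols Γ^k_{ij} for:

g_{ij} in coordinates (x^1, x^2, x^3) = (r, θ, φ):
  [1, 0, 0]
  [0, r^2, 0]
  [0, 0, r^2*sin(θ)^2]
Using Γ^k_{ij} = (1/2) g^{km} (∂_i g_{mj} + ∂_j g_{mi} - ∂_m g_{ij}); the metric is diagonal, so only the m = k term contributes.
Non-zero symbols (using the symmetry Γ^k_{ij} = Γ^k_{ji}):
Γ^r_{θ θ} = (1/2) g^{rr} (∂_θ g_{rθ} + ∂_θ g_{rθ} - ∂_r g_{θθ}) = (1/2)(1)((0) + (0) - (2*r)) = -r
Γ^r_{φ φ} = (1/2) g^{rr} (∂_φ g_{rφ} + ∂_φ g_{rφ} - ∂_r g_{φφ}) = (1/2)(1)((0) + (0) - (2*r*sin(θ)^2)) = -r*sin(θ)^2
Γ^θ_{r θ} = (1/2) g^{θθ} (∂_r g_{θθ} + ∂_θ g_{θr} - ∂_θ g_{rθ}) = (1/2)(1/r^2)((2*r) + (0) - (0)) = 1/r
Γ^θ_{φ φ} = (1/2) g^{θθ} (∂_φ g_{θφ} + ∂_φ g_{θφ} - ∂_θ g_{φφ}) = (1/2)(1/r^2)((0) + (0) - (r^2*sin(2*θ))) = -sin(2*θ)/2
Γ^φ_{r φ} = (1/2) g^{φφ} (∂_r g_{φφ} + ∂_φ g_{φr} - ∂_φ g_{rφ}) = (1/2)(1/(r^2*sin(θ)^2))((2*r*sin(θ)^2) + (0) - (0)) = 1/r
Γ^φ_{θ φ} = (1/2) g^{φφ} (∂_θ g_{φφ} + ∂_φ g_{φθ} - ∂_φ g_{θφ}) = (1/2)(1/(r^2*sin(θ)^2))((r^2*sin(2*θ)) + (0) - (0)) = 1/tan(θ)
All other Christoffel symbols are zero.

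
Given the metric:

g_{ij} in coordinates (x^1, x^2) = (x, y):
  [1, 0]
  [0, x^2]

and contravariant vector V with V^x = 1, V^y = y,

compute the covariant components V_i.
V_i = g_{ij} V^j:
V_x = (1)(1) + (0)(y) = 1
V_y = (0)(1) + (x^2)(y) = x^2*y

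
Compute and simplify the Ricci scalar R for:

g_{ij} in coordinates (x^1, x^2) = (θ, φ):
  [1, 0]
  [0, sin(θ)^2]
Non-zero Christoffel symbols (Γ^k_{ij} = Γ^k_{ji}):
Γ^θ_{φ φ} = -sin(2*θ)/2
Γ^φ_{θ φ} = 1/tan(θ)
Ricci tensor (R_{ij} = R^k_{ikj}): R_{θθ} = 1, R_{θφ} = 0, R_{φφ} = sin(θ)^2
Inverse metric: g^{θθ} = 1, g^{φφ} = 1/sin(θ)^2
R = g^{ij} R_{ij} = (1)(1) + (1/sin(θ)^2)(sin(θ)^2) = 2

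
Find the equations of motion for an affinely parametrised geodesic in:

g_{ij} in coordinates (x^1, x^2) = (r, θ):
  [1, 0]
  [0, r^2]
Geodesic equation: d^2x^k/dλ^2 + Γ^k_{ij} (dx^i/dλ)(dx^j/dλ) = 0.
Non-zero Christoffel symbols:
Γ^r_{θ θ} = -r
Γ^θ_{r θ} = 1/r
Substituting (the symmetric pair Γ^k_{ij}, Γ^k_{ji} combines into a factor 2):
d^2r/dλ^2 - r (dθ/dλ)^2 = 0
d^2θ/dλ^2 + (2/r) (dr/dλ)(dθ/dλ) = 0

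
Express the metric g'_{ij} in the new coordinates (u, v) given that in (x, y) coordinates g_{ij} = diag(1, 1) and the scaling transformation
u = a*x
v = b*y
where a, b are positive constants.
Invert the transformation: x = u/a, y = v/b
g'_{ij} = (∂x^k/∂x'^i)(∂x^l/∂x'^j) g_{kl}; with g_{kl} = δ_{kl} this is Σ_k (∂x^k/∂x'^i)(∂x^k/∂x'^j).
Jacobian: ∂x/∂u = 1/a, ∂x/∂v = 0, ∂y/∂u = 0, ∂y/∂v = 1/b
g'_{uu} = (1/a)(1/a) + (0)(0) = 1/a^2
g'_{uv} = (1/a)(0) + (0)(1/b) = 0
g'_{vv} = (0)(0) + (1/b)(1/b) = 1/b^2
g'_{ij} = diag(1/a^2, 1/b^2)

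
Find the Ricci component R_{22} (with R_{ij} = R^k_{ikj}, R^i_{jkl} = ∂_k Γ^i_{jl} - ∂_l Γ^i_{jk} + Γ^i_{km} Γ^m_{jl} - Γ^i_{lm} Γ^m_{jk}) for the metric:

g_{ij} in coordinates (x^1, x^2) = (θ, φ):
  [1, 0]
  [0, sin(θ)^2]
Non-zero Christoffel symbols (Γ^k_{ij} = Γ^k_{ji}):
Γ^θ_{φ φ} = -sin(2*θ)/2
Γ^φ_{θ φ} = 1/tan(θ)
R^θ_{φ θ φ} = ∂_θ Γ^θ_{φ φ} - ∂_φ Γ^θ_{φ θ} + Γ^θ_{θ m} Γ^m_{φ φ} - Γ^θ_{φ m} Γ^m_{φ θ}
  = (-cos(2*θ)) - (0) + (0) - (-cos(θ)^2) = sin(θ)^2
R^φ_{φ φ φ} = 0 (a repeated index in an antisymmetric pair)
R_{φφ} = R^θ_{φ θ φ} + R^φ_{φ φ φ} = (sin(θ)^2) + (0) = sin(θ)^2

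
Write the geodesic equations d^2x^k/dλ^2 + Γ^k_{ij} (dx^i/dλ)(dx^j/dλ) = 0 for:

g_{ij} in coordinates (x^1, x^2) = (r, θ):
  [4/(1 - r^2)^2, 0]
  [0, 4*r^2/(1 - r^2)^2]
Geodesic equation: d^2x^k/dλ^2 + Γ^k_{ij} (dx^i/dλ)(dx^j/dλ) = 0.
Non-zero Christoffel symbols:
Γ^r_{r r} = 2*r/(1 - r^2)
Γ^r_{θ θ} = (r^3 + r)/(r^2 - 1)
Γ^θ_{r θ} = (-r^2 - 1)/(r^3 - r)
Substituting (the symmetric pair Γ^k_{ij}, Γ^k_{ji} combines into a factor 2):
d^2r/dλ^2 + (2*r/(1 - r^2)) (dr/dλ)^2 + ((r^3 + r)/(r^2 - 1)) (dθ/dλ)^2 = 0
d^2θ/dλ^2 + ((-2*r^2 - 2)/(r^3 - r)) (dr/dλ)(dθ/dλ) = 0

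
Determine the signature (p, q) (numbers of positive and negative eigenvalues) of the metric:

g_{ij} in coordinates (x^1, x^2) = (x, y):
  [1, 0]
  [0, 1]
The metric is diagonal, so its eigenvalues are the diagonal entries: 1, 1 (at a generic point, where coordinate-dependent entries are positive).
2 positive, 0 negative.
(2, 0) - Riemannian (positive definite)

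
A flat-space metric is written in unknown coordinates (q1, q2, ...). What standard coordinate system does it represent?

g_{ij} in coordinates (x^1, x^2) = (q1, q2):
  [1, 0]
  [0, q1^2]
The line element ds^2 = dq1^2 + q1^2 dq2^2 is dr^2 + r^2 dθ^2 with q1 = r, q2 = θ.
polar coordinates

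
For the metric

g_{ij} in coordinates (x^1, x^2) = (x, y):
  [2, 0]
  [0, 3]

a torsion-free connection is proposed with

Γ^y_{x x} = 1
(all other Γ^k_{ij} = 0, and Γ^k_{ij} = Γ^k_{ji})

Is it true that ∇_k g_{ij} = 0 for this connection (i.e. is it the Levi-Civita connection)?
Using ∇_k g_{ij} = ∂_k g_{ij} - Γ^m_{ki} g_{mj} - Γ^m_{kj} g_{im}:
∇_x g_{xy} = (0) - (3) - (0) = -3 ≠ 0
So the connection is not metric compatible (it is not the Levi-Civita connection).
No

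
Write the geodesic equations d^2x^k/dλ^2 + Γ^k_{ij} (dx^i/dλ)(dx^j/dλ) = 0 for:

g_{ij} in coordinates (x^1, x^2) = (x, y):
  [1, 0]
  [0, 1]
Geodesic equation: d^2x^k/dλ^2 + Γ^k_{ij} (dx^i/dλ)(dx^j/dλ) = 0.
All Christoffel symbols vanish, so the geodesics are straight lines:
d^2x/dλ^2 = 0
d^2y/dλ^2 = 0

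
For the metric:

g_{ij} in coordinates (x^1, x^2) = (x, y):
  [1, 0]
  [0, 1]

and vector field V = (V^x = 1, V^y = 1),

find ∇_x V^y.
All Christoffel symbols are zero.
∇_x V^y = ∂_x V^y + Γ^y_{x j} V^j
  = (0) + (0)(1) + (0)(1)
  = 0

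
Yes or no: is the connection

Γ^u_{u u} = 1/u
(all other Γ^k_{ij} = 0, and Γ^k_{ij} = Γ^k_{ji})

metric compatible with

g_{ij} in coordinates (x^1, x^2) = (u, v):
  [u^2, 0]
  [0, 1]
Using ∇_k g_{ij} = ∂_k g_{ij} - Γ^m_{ki} g_{mj} - Γ^m_{kj} g_{im}:
e.g. ∇_u g_{uu} = (2*u) - (u) - (u) = 0
Every component ∇_k g_{ij} vanishes: the connection is metric compatible.
Yes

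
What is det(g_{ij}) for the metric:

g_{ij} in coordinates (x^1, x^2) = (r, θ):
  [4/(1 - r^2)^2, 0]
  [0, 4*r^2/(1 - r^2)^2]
For a 2×2 metric: det(g) = g_{11}·g_{22} - g_{12}·g_{21}
= (4/(1 - r^2)^2)·(4*r^2/(1 - r^2)^2) - (0)·(0)
= 16*r^2/(1 - r^2)^4 - 0
det(g) = 16*r^2/(1 - r^2)^4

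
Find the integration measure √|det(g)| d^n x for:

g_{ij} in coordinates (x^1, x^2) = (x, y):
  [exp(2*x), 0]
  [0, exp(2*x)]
det(g) = exp(4*x)
√|det(g)| = exp(2*x)
Volume element: dV = exp(2*x) dx dy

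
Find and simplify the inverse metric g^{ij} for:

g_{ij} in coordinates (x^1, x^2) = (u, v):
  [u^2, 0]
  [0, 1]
The metric is diagonal, so g^{ij} is diagonal with entries 1/g_{ii}: diag(1/(u^2), 1).
g^{ij}:
  [1/u^2, 0]
  [0, 1]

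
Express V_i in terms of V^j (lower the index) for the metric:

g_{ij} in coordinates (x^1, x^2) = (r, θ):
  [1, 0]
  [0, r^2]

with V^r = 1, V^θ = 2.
V_i = g_{ij} V^j:
V_r = (1)(1) + (0)(2) = 1
V_θ = (0)(1) + (r^2)(2) = 2*r^2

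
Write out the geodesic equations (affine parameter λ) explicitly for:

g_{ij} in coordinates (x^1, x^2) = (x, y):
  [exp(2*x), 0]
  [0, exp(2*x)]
Geodesic equation: d^2x^k/dλ^2 + Γ^k_{ij} (dx^i/dλ)(dx^j/dλ) = 0.
Non-zero Christoffel symbols:
Γ^x_{x x} = 1
Γ^x_{y y} = -1
Γ^y_{x y} = 1
Substituting (the symmetric pair Γ^k_{ij}, Γ^k_{ji} combines into a factor 2):
d^2x/dλ^2 + (dx/dλ)^2 - (dy/dλ)^2 = 0
d^2y/dλ^2 + 2 (dx/dλ)(dy/dλ) = 0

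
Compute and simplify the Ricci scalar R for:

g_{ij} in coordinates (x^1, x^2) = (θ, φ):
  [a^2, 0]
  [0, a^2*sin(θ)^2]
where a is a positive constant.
Non-zero Christoffel symbols (Γ^k_{ij} = Γ^k_{ji}):
Γ^θ_{φ φ} = -sin(2*θ)/2
Γ^φ_{θ φ} = 1/tan(θ)
Ricci tensor (R_{ij} = R^k_{ikj}): R_{θθ} = 1, R_{θφ} = 0, R_{φφ} = sin(θ)^2
Inverse metric: g^{θθ} = 1/a^2, g^{φφ} = 1/(a^2*sin(θ)^2)
R = g^{ij} R_{ij} = (1/a^2)(1) + (1/(a^2*sin(θ)^2))(sin(θ)^2) = 2/a^2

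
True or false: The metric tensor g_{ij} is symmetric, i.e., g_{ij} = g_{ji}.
By definition the metric is a symmetric bilinear form, g_{ij} = g_{ji}.
True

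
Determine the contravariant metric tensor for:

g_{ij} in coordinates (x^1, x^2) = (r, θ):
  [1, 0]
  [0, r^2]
The metric is diagonal, so g^{ij} is diagonal with entries 1/g_{ii}: diag(1, 1/(r^2)).
g^{ij}:
  [1, 0]
  [0, 1/r^2]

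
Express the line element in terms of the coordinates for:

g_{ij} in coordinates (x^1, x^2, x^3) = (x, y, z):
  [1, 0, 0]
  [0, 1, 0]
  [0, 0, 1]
ds^2 = g_{ij} dx^i dx^j; only the non-zero components contribute.
ds^2 = dx^2 + dy^2 + dz^2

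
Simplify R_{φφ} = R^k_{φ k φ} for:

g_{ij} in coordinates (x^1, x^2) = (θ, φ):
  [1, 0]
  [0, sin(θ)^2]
Non-zero Christoffel symbols (Γ^k_{ij} = Γ^k_{ji}):
Γ^θ_{φ φ} = -sin(2*θ)/2
Γ^φ_{θ φ} = 1/tan(θ)
R^θ_{φ θ φ} = ∂_θ Γ^θ_{φ φ} - ∂_φ Γ^θ_{φ θ} + Γ^θ_{θ m} Γ^m_{φ φ} - Γ^θ_{φ m} Γ^m_{φ θ}
  = (-cos(2*θ)) - (0) + (0) - (-cos(θ)^2) = sin(θ)^2
R^φ_{φ φ φ} = 0 (a repeated index in an antisymmetric pair)
R_{φφ} = R^θ_{φ θ φ} + R^φ_{φ φ φ} = (sin(θ)^2) + (0) = sin(θ)^2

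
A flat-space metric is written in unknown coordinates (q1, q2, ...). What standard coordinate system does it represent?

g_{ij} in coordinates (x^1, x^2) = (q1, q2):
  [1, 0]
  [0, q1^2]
The line element ds^2 = dq1^2 + q1^2 dq2^2 is dr^2 + r^2 dθ^2 with q1 = r, q2 = θ.
polar coordinates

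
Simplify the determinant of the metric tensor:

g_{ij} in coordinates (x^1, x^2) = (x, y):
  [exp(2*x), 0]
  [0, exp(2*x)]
For a 2×2 metric: det(g) = g_{11}·g_{22} - g_{12}·g_{21}
= (exp(2*x))·(exp(2*x)) - (0)·(0)
= exp(4*x) - 0
det(g) = exp(4*x)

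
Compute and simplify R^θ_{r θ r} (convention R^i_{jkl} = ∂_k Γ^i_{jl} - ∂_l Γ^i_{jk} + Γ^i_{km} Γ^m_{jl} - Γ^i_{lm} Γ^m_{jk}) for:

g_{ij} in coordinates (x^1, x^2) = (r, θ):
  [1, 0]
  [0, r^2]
Non-zero Christoffel symbols (Γ^k_{ij} = Γ^k_{ji}):
Γ^r_{θ θ} = -r
Γ^θ_{r θ} = 1/r
R^θ_{r θ r} = ∂_θ Γ^θ_{r r} - ∂_r Γ^θ_{r θ} + Γ^θ_{θ m} Γ^m_{r r} - Γ^θ_{r m} Γ^m_{r θ}
  = (0) - (-1/r^2) + (0) - (1/r^2) = 0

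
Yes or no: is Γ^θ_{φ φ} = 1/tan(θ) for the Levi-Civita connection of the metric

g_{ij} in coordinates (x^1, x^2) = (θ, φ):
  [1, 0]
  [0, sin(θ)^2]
Γ^θ_{φ φ} = (1/2) g^{θθ} (∂_φ g_{θφ} + ∂_φ g_{θφ} - ∂_θ g_{φφ}) = (1/2)(1)((0) + (0) - (sin(2*θ))) = -sin(2*θ)/2
This differs from the proposed value 1/tan(θ).
No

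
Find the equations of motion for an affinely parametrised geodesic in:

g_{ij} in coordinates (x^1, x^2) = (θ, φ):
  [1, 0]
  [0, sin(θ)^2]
Geodesic equation: d^2x^k/dλ^2 + Γ^k_{ij} (dx^i/dλ)(dx^j/dλ) = 0.
Non-zero Christoffel symbols:
Γ^θ_{φ φ} = -sin(2*θ)/2
Γ^φ_{θ φ} = 1/tan(θ)
Substituting (the symmetric pair Γ^k_{ij}, Γ^k_{ji} combines into a factor 2):
d^2θ/dλ^2 - (sin(2*θ)/2) (dφ/dλ)^2 = 0
d^2φ/dλ^2 + (2/tan(θ)) (dθ/dλ)(dφ/dλ) = 0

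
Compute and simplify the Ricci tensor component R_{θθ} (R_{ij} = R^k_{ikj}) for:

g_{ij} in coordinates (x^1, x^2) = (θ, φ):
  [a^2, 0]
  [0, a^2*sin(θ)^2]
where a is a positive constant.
Non-zero Christoffel symbols (Γ^k_{ij} = Γ^k_{ji}):
Γ^θ_{φ φ} = -sin(2*θ)/2
Γ^φ_{θ φ} = 1/tan(θ)
R^θ_{θ θ θ} = 0 (a repeated index in an antisymmetric pair)
R^φ_{θ φ θ} = ∂_φ Γ^φ_{θ θ} - ∂_θ Γ^φ_{θ φ} + Γ^φ_{φ m} Γ^m_{θ θ} - Γ^φ_{θ m} Γ^m_{θ φ}
  = (0) - (-1/sin(θ)^2) + (0) - (1/tan(θ)^2) = 1
R_{θθ} = R^θ_{θ θ θ} + R^φ_{θ φ θ} = (0) + (1) = 1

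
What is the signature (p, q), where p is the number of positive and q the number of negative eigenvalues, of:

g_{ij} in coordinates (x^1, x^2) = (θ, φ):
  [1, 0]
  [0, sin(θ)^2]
The metric is diagonal, so its eigenvalues are the diagonal entries: 1, sin(θ)^2 (at a generic point, where coordinate-dependent entries are positive).
2 positive, 0 negative.
(2, 0) - Riemannian (positive definite)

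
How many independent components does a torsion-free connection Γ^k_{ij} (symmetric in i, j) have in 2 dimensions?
Γ^k_{ij} has n choices for the upper index and n(n+1)/2 independent symmetric lower index pairs.
Total = 2 × 2×3/2 = 2 × 3 = 6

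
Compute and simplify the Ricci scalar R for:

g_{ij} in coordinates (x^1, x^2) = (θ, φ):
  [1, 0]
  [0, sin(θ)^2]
Non-zero Christoffel symbols (Γ^k_{ij} = Γ^k_{ji}):
Γ^θ_{φ φ} = -sin(2*θ)/2
Γ^φ_{θ φ} = 1/tan(θ)
Ricci tensor (R_{ij} = R^k_{ikj}): R_{θθ} = 1, R_{θφ} = 0, R_{φφ} = sin(θ)^2
Inverse metric: g^{θθ} = 1, g^{φφ} = 1/sin(θ)^2
R = g^{ij} R_{ij} = (1)(1) + (1/sin(θ)^2)(sin(θ)^2) = 2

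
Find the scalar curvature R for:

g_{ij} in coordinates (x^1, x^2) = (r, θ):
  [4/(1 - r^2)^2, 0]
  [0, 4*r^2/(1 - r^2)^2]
Non-zero Christoffel symbols (Γ^k_{ij} = Γ^k_{ji}):
Γ^r_{r r} = 2*r/(1 - r^2)
Γ^r_{θ θ} = (r^3 + r)/(r^2 - 1)
Γ^θ_{r θ} = (-r^2 - 1)/(r^3 - r)
Ricci tensor (R_{ij} = R^k_{ikj}): R_{rr} = -4/(r^2 - 1)^2, R_{rθ} = 0, R_{θθ} = -4*r^2/(r^2 - 1)^2
Inverse metric: g^{rr} = (1 - r^2)^2/4, g^{θθ} = (1 - r^2)^2/(4*r^2)
R = g^{ij} R_{ij} = ((1 - r^2)^2/4)(-4/(r^2 - 1)^2) + ((1 - r^2)^2/(4*r^2))(-4*r^2/(r^2 - 1)^2) = -2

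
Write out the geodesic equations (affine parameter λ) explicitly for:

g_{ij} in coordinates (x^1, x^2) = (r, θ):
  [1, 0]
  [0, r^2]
Geodesic equation: d^2x^k/dλ^2 + Γ^k_{ij} (dx^i/dλ)(dx^j/dλ) = 0.
Non-zero Christoffel symbols:
Γ^r_{θ θ} = -r
Γ^θ_{r θ} = 1/r
Substituting (the symmetric pair Γ^k_{ij}, Γ^k_{ji} combines into a factor 2):
d^2r/dλ^2 - r (dθ/dλ)^2 = 0
d^2θ/dλ^2 + (2/r) (dr/dλ)(dθ/dλ) = 0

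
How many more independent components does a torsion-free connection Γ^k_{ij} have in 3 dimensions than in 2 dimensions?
Independent components in n dimensions: n × n(n+1)/2 = n^2(n+1)/2.
3D: 3 × 6 = 18
2D: 2 × 3 = 6
Difference = 18 - 6 = 12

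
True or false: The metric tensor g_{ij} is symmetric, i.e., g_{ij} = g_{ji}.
By definition the metric is a symmetric bilinear form, g_{ij} = g_{ji}.
True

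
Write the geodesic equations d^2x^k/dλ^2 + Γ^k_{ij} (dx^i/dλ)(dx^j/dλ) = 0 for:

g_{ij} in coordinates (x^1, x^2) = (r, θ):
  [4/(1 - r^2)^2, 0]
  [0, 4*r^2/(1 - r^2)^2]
Geodesic equation: d^2x^k/dλ^2 + Γ^k_{ij} (dx^i/dλ)(dx^j/dλ) = 0.
Non-zero Christoffel symbols:
Γ^r_{r r} = 2*r/(1 - r^2)
Γ^r_{θ θ} = (r^3 + r)/(r^2 - 1)
Γ^θ_{r θ} = (-r^2 - 1)/(r^3 - r)
Substituting (the symmetric pair Γ^k_{ij}, Γ^k_{ji} combines into a factor 2):
d^2r/dλ^2 + (2*r/(1 - r^2)) (dr/dλ)^2 + ((r^3 + r)/(r^2 - 1)) (dθ/dλ)^2 = 0
d^2θ/dλ^2 + ((-2*r^2 - 2)/(r^3 - r)) (dr/dλ)(dθ/dλ) = 0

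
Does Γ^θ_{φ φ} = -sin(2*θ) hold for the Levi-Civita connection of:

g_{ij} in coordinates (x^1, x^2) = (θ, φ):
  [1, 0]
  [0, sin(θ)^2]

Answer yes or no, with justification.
Γ^θ_{φ φ} = (1/2) g^{θθ} (∂_φ g_{θφ} + ∂_φ g_{θφ} - ∂_θ g_{φφ}) = (1/2)(1)((0) + (0) - (sin(2*θ))) = -sin(2*θ)/2
This differs from the proposed value -sin(2*θ).
No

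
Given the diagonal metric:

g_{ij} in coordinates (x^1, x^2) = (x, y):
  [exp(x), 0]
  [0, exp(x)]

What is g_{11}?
With x^1 = x, x^2 = y, g_{11} = g_{xx} is the row-1, column-1 entry of the matrix.
g_{11} = exp(x)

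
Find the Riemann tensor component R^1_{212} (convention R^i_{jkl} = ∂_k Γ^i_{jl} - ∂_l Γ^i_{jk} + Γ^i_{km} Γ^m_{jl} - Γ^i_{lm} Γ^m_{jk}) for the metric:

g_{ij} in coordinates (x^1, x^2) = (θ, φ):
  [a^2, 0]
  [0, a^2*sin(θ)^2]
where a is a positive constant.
Non-zero Christoffel symbols (Γ^k_{ij} = Γ^k_{ji}):
Γ^θ_{φ φ} = -sin(2*θ)/2
Γ^φ_{θ φ} = 1/tan(θ)
R^θ_{φ θ φ} = ∂_θ Γ^θ_{φ φ} - ∂_φ Γ^θ_{φ θ} + Γ^θ_{θ m} Γ^m_{φ φ} - Γ^θ_{φ m} Γ^m_{φ θ}
  = (-cos(2*θ)) - (0) + (0) - (-cos(θ)^2) = sin(θ)^2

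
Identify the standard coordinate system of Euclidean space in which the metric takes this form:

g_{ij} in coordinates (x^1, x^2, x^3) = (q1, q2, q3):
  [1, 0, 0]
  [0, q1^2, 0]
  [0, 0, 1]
The line element ds^2 = dq1^2 + q1^2 dq2^2 + dq3^2 is dr^2 + r^2 dθ^2 + dz^2 with q1 = r, q2 = θ, q3 = z.
cylindrical coordinates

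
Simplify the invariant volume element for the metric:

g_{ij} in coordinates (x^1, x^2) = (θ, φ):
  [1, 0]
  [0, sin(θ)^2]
det(g) = sin(θ)^2
√|det(g)| = sin(θ) (taking 0 < θ < π so that |sin(θ)| = sin(θ))
Volume element: dV = sin(θ) dθ dφ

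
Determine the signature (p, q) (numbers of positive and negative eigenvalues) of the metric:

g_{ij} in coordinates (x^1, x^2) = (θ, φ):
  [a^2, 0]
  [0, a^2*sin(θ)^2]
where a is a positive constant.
The metric is diagonal, so its eigenvalues are the diagonal entries: a^2, a^2*sin(θ)^2 (at a generic point, where coordinate-dependent entries are positive).
2 positive, 0 negative.
(2, 0) - Riemannian (positive definite)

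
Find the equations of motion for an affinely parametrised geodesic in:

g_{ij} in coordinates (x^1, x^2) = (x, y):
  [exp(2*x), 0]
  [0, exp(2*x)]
Geodesic equation: d^2x^k/dλ^2 + Γ^k_{ij} (dx^i/dλ)(dx^j/dλ) = 0.
Non-zero Christoffel symbols:
Γ^x_{x x} = 1
Γ^x_{y y} = -1
Γ^y_{x y} = 1
Substituting (the symmetric pair Γ^k_{ij}, Γ^k_{ji} combines into a factor 2):
d^2x/dλ^2 + (dx/dλ)^2 - (dy/dλ)^2 = 0
d^2y/dλ^2 + 2 (dx/dλ)(dy/dλ) = 0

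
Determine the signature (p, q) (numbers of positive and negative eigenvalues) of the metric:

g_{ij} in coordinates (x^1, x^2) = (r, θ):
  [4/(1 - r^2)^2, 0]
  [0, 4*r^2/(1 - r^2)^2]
The metric is diagonal, so its eigenvalues are the diagonal entries: 4/(1 - r^2)^2, 4*r^2/(1 - r^2)^2 (at a generic point, where coordinate-dependent entries are positive).
2 positive, 0 negative.
(2, 0) - Riemannian (positive definite)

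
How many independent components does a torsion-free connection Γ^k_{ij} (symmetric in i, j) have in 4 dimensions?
Γ^k_{ij} has n choices for the upper index and n(n+1)/2 independent symmetric lower index pairs.
Total = 4 × 4×5/2 = 4 × 10 = 40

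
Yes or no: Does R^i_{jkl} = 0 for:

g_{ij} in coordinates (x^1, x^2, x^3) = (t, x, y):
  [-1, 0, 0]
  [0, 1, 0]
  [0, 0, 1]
All metric components are constant, so every Christoffel symbol vanishes and R^i_{jkl} = 0.
Yes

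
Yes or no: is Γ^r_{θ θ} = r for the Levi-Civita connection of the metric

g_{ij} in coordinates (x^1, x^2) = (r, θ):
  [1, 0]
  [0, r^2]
Γ^r_{θ θ} = (1/2) g^{rr} (∂_θ g_{rθ} + ∂_θ g_{rθ} - ∂_r g_{θθ}) = (1/2)(1)((0) + (0) - (2*r)) = -r
This differs from the proposed value r.
No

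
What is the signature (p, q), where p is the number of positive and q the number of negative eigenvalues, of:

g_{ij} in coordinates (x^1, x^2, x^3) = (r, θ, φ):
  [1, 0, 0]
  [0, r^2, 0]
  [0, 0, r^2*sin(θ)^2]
The metric is diagonal, so its eigenvalues are the diagonal entries: 1, r^2, r^2*sin(θ)^2 (at a generic point, where coordinate-dependent entries are positive).
3 positive, 0 negative.
(3, 0) - Riemannian (positive definite)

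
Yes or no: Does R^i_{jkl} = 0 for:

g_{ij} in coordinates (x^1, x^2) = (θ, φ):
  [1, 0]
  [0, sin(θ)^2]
Non-zero Christoffel symbols:
Γ^θ_{φ φ} = -sin(2*θ)/2
Γ^φ_{θ φ} = 1/tan(θ)
Ricci tensor: R_{θθ} = 1, R_{θφ} = 0, R_{φφ} = sin(θ)^2
The Ricci tensor is non-zero, so the Riemann tensor is non-zero: not flat.
No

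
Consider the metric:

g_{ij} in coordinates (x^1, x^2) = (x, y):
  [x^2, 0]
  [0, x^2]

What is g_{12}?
With x^1 = x, x^2 = y, g_{12} = g_{xy} is the row-1, column-2 entry of the matrix.
g_{12} = 0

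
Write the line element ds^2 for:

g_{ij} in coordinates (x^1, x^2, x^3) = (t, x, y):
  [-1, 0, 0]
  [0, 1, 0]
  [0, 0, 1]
ds^2 = g_{ij} dx^i dx^j; only the non-zero components contribute.
ds^2 = -dt^2 + dx^2 + dy^2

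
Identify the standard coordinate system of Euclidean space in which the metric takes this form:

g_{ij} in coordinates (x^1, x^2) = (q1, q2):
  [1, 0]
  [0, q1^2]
The line element ds^2 = dq1^2 + q1^2 dq2^2 is dr^2 + r^2 dθ^2 with q1 = r, q2 = θ.
polar coordinates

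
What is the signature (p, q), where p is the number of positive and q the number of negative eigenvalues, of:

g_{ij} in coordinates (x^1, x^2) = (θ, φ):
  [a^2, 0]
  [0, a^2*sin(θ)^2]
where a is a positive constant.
The metric is diagonal, so its eigenvalues are the diagonal entries: a^2, a^2*sin(θ)^2 (at a generic point, where coordinate-dependent entries are positive).
2 positive, 0 negative.
(2, 0) - Riemannian (positive definite)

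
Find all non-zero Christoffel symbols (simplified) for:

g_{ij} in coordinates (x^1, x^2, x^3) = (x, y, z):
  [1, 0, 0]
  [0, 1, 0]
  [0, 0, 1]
Using Γ^k_{ij} = (1/2) g^{km} (∂_i g_{mj} + ∂_j g_{mi} - ∂_m g_{ij}); the metric is diagonal, so only the m = k term contributes.
Every metric component is constant, so all ∂_m g_{ij} = 0 and every Christoffel symbol vanishes.
All Christoffel symbols are zero.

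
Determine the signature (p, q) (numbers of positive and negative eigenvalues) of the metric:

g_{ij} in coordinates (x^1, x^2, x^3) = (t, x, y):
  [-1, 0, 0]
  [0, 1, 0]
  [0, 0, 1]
The metric is diagonal, so its eigenvalues are the diagonal entries: -1, 1, 1 (at a generic point, where coordinate-dependent entries are positive).
2 positive, 1 negative.
(2, 1) - Lorentzian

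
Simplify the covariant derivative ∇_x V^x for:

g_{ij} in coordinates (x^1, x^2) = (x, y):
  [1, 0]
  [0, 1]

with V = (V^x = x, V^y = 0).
All Christoffel symbols are zero.
∇_x V^x = ∂_x V^x + Γ^x_{x j} V^j
  = (1) + (0)(x) + (0)(0)
  = 1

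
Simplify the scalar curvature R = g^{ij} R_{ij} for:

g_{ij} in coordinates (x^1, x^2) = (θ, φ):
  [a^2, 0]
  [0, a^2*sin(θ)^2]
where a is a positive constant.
Non-zero Christoffel symbols (Γ^k_{ij} = Γ^k_{ji}):
Γ^θ_{φ φ} = -sin(2*θ)/2
Γ^φ_{θ φ} = 1/tan(θ)
Ricci tensor (R_{ij} = R^k_{ikj}): R_{θθ} = 1, R_{θφ} = 0, R_{φφ} = sin(θ)^2
Inverse metric: g^{θθ} = 1/a^2, g^{φφ} = 1/(a^2*sin(θ)^2)
R = g^{ij} R_{ij} = (1/a^2)(1) + (1/(a^2*sin(θ)^2))(sin(θ)^2) = 2/a^2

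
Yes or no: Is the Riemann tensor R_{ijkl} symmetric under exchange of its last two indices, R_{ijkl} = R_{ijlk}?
It is antisymmetric in the last pair: R_{ijkl} = -R_{ijlk}.
No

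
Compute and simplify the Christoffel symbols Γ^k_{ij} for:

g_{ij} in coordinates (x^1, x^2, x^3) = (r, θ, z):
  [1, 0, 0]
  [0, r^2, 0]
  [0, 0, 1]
Using Γ^k_{ij} = (1/2) g^{km} (∂_i g_{mj} + ∂_j g_{mi} - ∂_m g_{ij}); the metric is diagonal, so only the m = k term contributes.
Non-zero symbols (using the symmetry Γ^k_{ij} = Γ^k_{ji}):
Γ^r_{θ θ} = (1/2) g^{rr} (∂_θ g_{rθ} + ∂_θ g_{rθ} - ∂_r g_{θθ}) = (1/2)(1)((0) + (0) - (2*r)) = -r
Γ^θ_{r θ} = (1/2) g^{θθ} (∂_r g_{θθ} + ∂_θ g_{θr} - ∂_θ g_{rθ}) = (1/2)(1/r^2)((2*r) + (0) - (0)) = 1/r
All other Christoffel symbols are zero.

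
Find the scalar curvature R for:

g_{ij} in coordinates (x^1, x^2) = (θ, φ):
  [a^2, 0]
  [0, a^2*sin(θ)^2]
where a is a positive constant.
Non-zero Christoffel symbols (Γ^k_{ij} = Γ^k_{ji}):
Γ^θ_{φ φ} = -sin(2*θ)/2
Γ^φ_{θ φ} = 1/tan(θ)
Ricci tensor (R_{ij} = R^k_{ikj}): R_{θθ} = 1, R_{θφ} = 0, R_{φφ} = sin(θ)^2
Inverse metric: g^{θθ} = 1/a^2, g^{φφ} = 1/(a^2*sin(θ)^2)
R = g^{ij} R_{ij} = (1/a^2)(1) + (1/(a^2*sin(θ)^2))(sin(θ)^2) = 2/a^2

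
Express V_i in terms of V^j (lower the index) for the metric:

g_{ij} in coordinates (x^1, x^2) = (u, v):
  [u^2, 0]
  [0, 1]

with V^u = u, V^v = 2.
V_i = g_{ij} V^j:
V_u = (u^2)(u) + (0)(2) = u^3
V_v = (0)(u) + (1)(2) = 2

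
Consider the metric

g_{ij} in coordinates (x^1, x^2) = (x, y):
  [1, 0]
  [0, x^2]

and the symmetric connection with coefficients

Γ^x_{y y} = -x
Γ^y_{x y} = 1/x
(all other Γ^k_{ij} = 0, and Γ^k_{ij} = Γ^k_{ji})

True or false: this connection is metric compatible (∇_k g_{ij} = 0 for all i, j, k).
Using ∇_k g_{ij} = ∂_k g_{ij} - Γ^m_{ki} g_{mj} - Γ^m_{kj} g_{im}:
e.g. ∇_x g_{yy} = (2*x) - (x) - (x) = 0
Every component ∇_k g_{ij} vanishes: the connection is metric compatible.
True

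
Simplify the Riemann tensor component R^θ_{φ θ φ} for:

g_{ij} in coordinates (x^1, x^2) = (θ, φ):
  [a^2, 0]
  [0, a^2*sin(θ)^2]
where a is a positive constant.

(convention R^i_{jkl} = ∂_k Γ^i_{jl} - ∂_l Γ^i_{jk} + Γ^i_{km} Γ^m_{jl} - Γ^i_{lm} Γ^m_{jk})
Non-zero Christoffel symbols (Γ^k_{ij} = Γ^k_{ji}):
Γ^θ_{φ φ} = -sin(2*θ)/2
Γ^φ_{θ φ} = 1/tan(θ)
R^θ_{φ θ φ} = ∂_θ Γ^θ_{φ φ} - ∂_φ Γ^θ_{φ θ} + Γ^θ_{θ m} Γ^m_{φ φ} - Γ^θ_{φ m} Γ^m_{φ θ}
  = (-cos(2*θ)) - (0) + (0) - (-cos(θ)^2) = sin(θ)^2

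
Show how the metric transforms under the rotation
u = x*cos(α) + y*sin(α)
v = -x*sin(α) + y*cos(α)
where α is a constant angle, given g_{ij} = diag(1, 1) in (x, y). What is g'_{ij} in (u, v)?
Invert the transformation: x = u*cos(α) - v*sin(α), y = u*sin(α) + v*cos(α)
g'_{ij} = (∂x^k/∂x'^i)(∂x^l/∂x'^j) g_{kl}; with g_{kl} = δ_{kl} this is Σ_k (∂x^k/∂x'^i)(∂x^k/∂x'^j).
Jacobian: ∂x/∂u = cos(α), ∂x/∂v = -sin(α), ∂y/∂u = sin(α), ∂y/∂v = cos(α)
g'_{uu} = (cos(α))(cos(α)) + (sin(α))(sin(α)) = 1
g'_{uv} = (cos(α))(-sin(α)) + (sin(α))(cos(α)) = 0
g'_{vv} = (-sin(α))(-sin(α)) + (cos(α))(cos(α)) = 1
g'_{ij} = diag(1, 1)
The Euclidean metric is invariant under rotations.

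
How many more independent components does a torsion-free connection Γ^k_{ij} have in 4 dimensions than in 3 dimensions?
Independent components in n dimensions: n × n(n+1)/2 = n^2(n+1)/2.
4D: 4 × 10 = 40
3D: 3 × 6 = 18
Difference = 40 - 18 = 22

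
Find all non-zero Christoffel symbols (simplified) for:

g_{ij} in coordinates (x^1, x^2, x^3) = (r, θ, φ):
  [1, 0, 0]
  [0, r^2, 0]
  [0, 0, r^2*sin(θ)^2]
Using Γ^k_{ij} = (1/2) g^{km} (∂_i g_{mj} + ∂_j g_{mi} - ∂_m g_{ij}); the metric is diagonal, so only the m = k term contributes.
Non-zero symbols (using the symmetry Γ^k_{ij} = Γ^k_{ji}):
Γ^r_{θ θ} = (1/2) g^{rr} (∂_θ g_{rθ} + ∂_θ g_{rθ} - ∂_r g_{θθ}) = (1/2)(1)((0) + (0) - (2*r)) = -r
Γ^r_{φ φ} = (1/2) g^{rr} (∂_φ g_{rφ} + ∂_φ g_{rφ} - ∂_r g_{φφ}) = (1/2)(1)((0) + (0) - (2*r*sin(θ)^2)) = -r*sin(θ)^2
Γ^θ_{r θ} = (1/2) g^{θθ} (∂_r g_{θθ} + ∂_θ g_{θr} - ∂_θ g_{rθ}) = (1/2)(1/r^2)((2*r) + (0) - (0)) = 1/r
Γ^θ_{φ φ} = (1/2) g^{θθ} (∂_φ g_{θφ} + ∂_φ g_{θφ} - ∂_θ g_{φφ}) = (1/2)(1/r^2)((0) + (0) - (r^2*sin(2*θ))) = -sin(2*θ)/2
Γ^φ_{r φ} = (1/2) g^{φφ} (∂_r g_{φφ} + ∂_φ g_{φr} - ∂_φ g_{rφ}) = (1/2)(1/(r^2*sin(θ)^2))((2*r*sin(θ)^2) + (0) - (0)) = 1/r
Γ^φ_{θ φ} = (1/2) g^{φφ} (∂_θ g_{φφ} + ∂_φ g_{φθ} - ∂_φ g_{θφ}) = (1/2)(1/(r^2*sin(θ)^2))((r^2*sin(2*θ)) + (0) - (0)) = 1/tan(θ)
All other Christoffel symbols are zero.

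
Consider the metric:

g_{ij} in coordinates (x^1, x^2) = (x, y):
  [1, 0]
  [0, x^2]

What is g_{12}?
With x^1 = x, x^2 = y, g_{12} = g_{xy} is the row-1, column-2 entry of the matrix.
g_{12} = 0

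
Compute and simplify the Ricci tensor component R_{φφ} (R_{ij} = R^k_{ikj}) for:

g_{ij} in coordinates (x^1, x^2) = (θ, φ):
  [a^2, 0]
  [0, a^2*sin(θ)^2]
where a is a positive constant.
Non-zero Christoffel symbols (Γ^k_{ij} = Γ^k_{ji}):
Γ^θ_{φ φ} = -sin(2*θ)/2
Γ^φ_{θ φ} = 1/tan(θ)
R^θ_{φ θ φ} = ∂_θ Γ^θ_{φ φ} - ∂_φ Γ^θ_{φ θ} + Γ^θ_{θ m} Γ^m_{φ φ} - Γ^θ_{φ m} Γ^m_{φ θ}
  = (-cos(2*θ)) - (0) + (0) - (-cos(θ)^2) = sin(θ)^2
R^φ_{φ φ φ} = 0 (a repeated index in an antisymmetric pair)
R_{φφ} = R^θ_{φ θ φ} + R^φ_{φ φ φ} = (sin(θ)^2) + (0) = sin(θ)^2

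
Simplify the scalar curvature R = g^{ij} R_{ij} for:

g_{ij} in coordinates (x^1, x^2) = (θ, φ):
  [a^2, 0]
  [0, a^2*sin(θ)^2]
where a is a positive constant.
Non-zero Christoffel symbols (Γ^k_{ij} = Γ^k_{ji}):
Γ^θ_{φ φ} = -sin(2*θ)/2
Γ^φ_{θ φ} = 1/tan(θ)
Ricci tensor (R_{ij} = R^k_{ikj}): R_{θθ} = 1, R_{θφ} = 0, R_{φφ} = sin(θ)^2
Inverse metric: g^{θθ} = 1/a^2, g^{φφ} = 1/(a^2*sin(θ)^2)
R = g^{ij} R_{ij} = (1/a^2)(1) + (1/(a^2*sin(θ)^2))(sin(θ)^2) = 2/a^2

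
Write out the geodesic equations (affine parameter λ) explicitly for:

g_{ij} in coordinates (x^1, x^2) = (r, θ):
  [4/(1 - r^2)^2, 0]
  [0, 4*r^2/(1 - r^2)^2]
Geodesic equation: d^2x^k/dλ^2 + Γ^k_{ij} (dx^i/dλ)(dx^j/dλ) = 0.
Non-zero Christoffel symbols:
Γ^r_{r r} = 2*r/(1 - r^2)
Γ^r_{θ θ} = (r^3 + r)/(r^2 - 1)
Γ^θ_{r θ} = (-r^2 - 1)/(r^3 - r)
Substituting (the symmetric pair Γ^k_{ij}, Γ^k_{ji} combines into a factor 2):
d^2r/dλ^2 + (2*r/(1 - r^2)) (dr/dλ)^2 + ((r^3 + r)/(r^2 - 1)) (dθ/dλ)^2 = 0
d^2θ/dλ^2 + ((-2*r^2 - 2)/(r^3 - r)) (dr/dλ)(dθ/dλ) = 0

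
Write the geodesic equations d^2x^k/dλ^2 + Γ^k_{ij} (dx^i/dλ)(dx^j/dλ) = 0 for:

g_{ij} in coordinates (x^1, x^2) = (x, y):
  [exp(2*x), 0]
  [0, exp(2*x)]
Geodesic equation: d^2x^k/dλ^2 + Γ^k_{ij} (dx^i/dλ)(dx^j/dλ) = 0.
Non-zero Christoffel symbols:
Γ^x_{x x} = 1
Γ^x_{y y} = -1
Γ^y_{x y} = 1
Substituting (the symmetric pair Γ^k_{ij}, Γ^k_{ji} combines into a factor 2):
d^2x/dλ^2 + (dx/dλ)^2 - (dy/dλ)^2 = 0
d^2y/dλ^2 + 2 (dx/dλ)(dy/dλ) = 0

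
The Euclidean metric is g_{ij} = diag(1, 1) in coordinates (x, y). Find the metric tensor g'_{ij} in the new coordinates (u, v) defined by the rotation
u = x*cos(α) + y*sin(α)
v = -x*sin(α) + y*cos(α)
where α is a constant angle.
Invert the transformation: x = u*cos(α) - v*sin(α), y = u*sin(α) + v*cos(α)
g'_{ij} = (∂x^k/∂x'^i)(∂x^l/∂x'^j) g_{kl}; with g_{kl} = δ_{kl} this is Σ_k (∂x^k/∂x'^i)(∂x^k/∂x'^j).
Jacobian: ∂x/∂u = cos(α), ∂x/∂v = -sin(α), ∂y/∂u = sin(α), ∂y/∂v = cos(α)
g'_{uu} = (cos(α))(cos(α)) + (sin(α))(sin(α)) = 1
g'_{uv} = (cos(α))(-sin(α)) + (sin(α))(cos(α)) = 0
g'_{vv} = (-sin(α))(-sin(α)) + (cos(α))(cos(α)) = 1
g'_{ij} = diag(1, 1)
The Euclidean metric is invariant under rotations.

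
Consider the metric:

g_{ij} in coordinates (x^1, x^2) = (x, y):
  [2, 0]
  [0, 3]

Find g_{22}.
With x^1 = x, x^2 = y, g_{22} = g_{yy} is the row-2, column-2 entry of the matrix.
g_{22} = 3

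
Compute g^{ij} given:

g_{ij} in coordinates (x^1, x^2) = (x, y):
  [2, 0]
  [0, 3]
The metric is diagonal, so g^{ij} is diagonal with entries 1/g_{ii}: diag(1/2, 1/3).
g^{ij}:
  [1/2, 0]
  [0, 1/3]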